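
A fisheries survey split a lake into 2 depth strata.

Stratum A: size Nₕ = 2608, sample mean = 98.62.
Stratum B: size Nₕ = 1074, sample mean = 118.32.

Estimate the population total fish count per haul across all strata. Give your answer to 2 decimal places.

Estimate total by summing Nₕ·x̄ₕ over strata.
2608·98.62 + 1074·118.32 = 257200.96 + 127075.68 = 384276.64.

384276.64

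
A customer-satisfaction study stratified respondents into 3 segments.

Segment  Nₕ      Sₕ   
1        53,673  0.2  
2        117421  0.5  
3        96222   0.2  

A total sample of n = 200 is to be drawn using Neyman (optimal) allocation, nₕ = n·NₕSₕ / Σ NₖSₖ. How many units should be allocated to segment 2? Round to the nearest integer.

1: NₕSₕ = 53673·0.2 = 10734.6
2: NₕSₕ = 117421·0.5 = 58710.5
3: NₕSₕ = 96222·0.2 = 19244.4
Σ NₕSₕ = 88689.5.
n_2 = 200·58710.5/88689.5 = 132.396... → 132.

132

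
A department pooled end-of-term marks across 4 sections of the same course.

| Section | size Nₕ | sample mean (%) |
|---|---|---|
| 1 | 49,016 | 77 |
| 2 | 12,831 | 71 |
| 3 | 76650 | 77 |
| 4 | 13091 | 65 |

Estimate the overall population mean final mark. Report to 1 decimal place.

x̄_st = (Σ Nₕx̄ₕ) / (Σ Nₕ) = (49016·77 + 12831·71 + 76650·77 + 13091·65) / 151588
= 11438198 / 151588 = 75.456... → 75.5.

75.5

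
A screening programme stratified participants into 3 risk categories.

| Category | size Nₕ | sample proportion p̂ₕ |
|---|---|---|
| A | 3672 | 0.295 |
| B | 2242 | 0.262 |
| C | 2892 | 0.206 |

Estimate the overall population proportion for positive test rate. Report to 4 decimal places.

Wₕ = Nₕ/N with N = 8806: 0.4170, 0.2546, 0.3284.
p̂_st = 0.4170·0.295 + 0.2546·0.262 + 0.3284·0.206 ≈ 0.257370... → 0.2574.

0.2574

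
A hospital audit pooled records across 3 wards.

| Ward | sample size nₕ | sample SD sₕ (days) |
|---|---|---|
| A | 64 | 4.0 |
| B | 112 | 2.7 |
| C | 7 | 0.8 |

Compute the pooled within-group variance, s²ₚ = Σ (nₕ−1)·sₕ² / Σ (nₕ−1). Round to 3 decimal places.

10.117

Degrees of freedom: 63 + 111 + 6 = 180.
Σ(nₕ−1)sₕ² = 63·16 + 111·7.29 + 6·0.64 = 1821.03.
s²ₚ = 1821.03 / 180 = 10.11683... → 10.117.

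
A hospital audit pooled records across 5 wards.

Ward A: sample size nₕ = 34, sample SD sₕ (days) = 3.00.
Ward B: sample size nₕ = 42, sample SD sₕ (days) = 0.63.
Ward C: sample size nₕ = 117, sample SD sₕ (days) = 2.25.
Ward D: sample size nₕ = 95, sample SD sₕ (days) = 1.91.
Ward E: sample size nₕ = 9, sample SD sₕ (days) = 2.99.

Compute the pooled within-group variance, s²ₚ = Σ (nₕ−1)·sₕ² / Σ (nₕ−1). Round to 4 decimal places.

Degrees of freedom: 33 + 41 + 116 + 94 + 8 = 292.
Σ(nₕ−1)sₕ² = 33·9 + 41·0.3969 + 116·5.0625 + 94·3.6481 + 8·8.9401 = 1314.9651.
s²ₚ = 1314.9651 / 292 = 4.503305... → 4.5033.

4.5033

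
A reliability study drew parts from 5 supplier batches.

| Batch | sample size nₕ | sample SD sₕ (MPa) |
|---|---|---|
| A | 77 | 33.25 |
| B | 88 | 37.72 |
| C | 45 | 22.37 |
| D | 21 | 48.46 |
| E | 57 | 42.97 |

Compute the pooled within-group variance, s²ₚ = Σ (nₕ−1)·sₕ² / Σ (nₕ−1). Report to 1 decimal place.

1343.4

A: (77−1)·33.25² = 76·1105.5625 = 84022.75
B: (88−1)·37.72² = 87·1422.7984 = 123783.4608
C: (45−1)·22.37² = 44·500.4169 = 22018.3436
D: (21−1)·48.46² = 20·2348.3716 = 46967.432
E: (57−1)·42.97² = 56·1846.4209 = 103399.5704
Numerator = 380191.5568; denominator = Σ(nₕ−1) = 283.
s²ₚ = 380191.5568/283 = 1343.433... → 1343.4.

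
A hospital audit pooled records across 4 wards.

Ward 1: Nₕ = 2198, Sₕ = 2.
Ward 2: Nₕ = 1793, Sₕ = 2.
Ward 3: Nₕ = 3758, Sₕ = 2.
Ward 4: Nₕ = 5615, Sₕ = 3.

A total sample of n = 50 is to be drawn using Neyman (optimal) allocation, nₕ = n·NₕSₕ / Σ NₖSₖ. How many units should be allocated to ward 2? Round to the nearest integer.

1: NₕSₕ = 2198·2 = 4396
2: NₕSₕ = 1793·2 = 3586
3: NₕSₕ = 3758·2 = 7516
4: NₕSₕ = 5615·3 = 16845
Σ NₕSₕ = 32343.
n_2 = 50·3586/32343 = 5.544... → 6.

6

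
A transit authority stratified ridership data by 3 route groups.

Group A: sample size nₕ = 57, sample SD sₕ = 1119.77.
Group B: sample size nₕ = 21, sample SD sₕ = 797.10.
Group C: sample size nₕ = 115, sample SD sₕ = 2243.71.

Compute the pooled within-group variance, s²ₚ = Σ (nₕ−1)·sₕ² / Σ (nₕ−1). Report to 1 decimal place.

3456987.7

Degrees of freedom: 56 + 20 + 114 = 190.
Σ(nₕ−1)sₕ² = 56·1253884.8529 + 20·635368.41 + 114·5034234.5641 = 656827660.2698.
s²ₚ = 656827660.2698 / 190 = 3456987.686... → 3456987.7.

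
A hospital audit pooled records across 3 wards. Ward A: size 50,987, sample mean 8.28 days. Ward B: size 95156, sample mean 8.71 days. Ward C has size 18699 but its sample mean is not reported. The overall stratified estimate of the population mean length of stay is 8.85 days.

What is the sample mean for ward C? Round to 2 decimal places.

11.12

N = 50987 + 95156 + 18699 = 164842.
Overall total = μ·N = 8.85·164842 = 1458851.7.
Subtract the known strata: 50987·8.28 + 95156·8.71 = 1250981.12.
Remaining total for ward C: 1458851.7 − 1250981.12 = 207870.58.
Divide by its size: 207870.58 / 18699 = 11.1167... → 11.12.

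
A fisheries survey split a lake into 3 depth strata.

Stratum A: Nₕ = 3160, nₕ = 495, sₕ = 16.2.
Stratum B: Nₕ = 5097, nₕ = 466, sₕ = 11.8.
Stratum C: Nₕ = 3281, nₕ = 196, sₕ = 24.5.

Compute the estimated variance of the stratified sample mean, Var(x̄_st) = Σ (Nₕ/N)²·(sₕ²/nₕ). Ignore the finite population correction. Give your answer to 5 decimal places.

N = 11538; Wₕ = Nₕ/N.
stratum A: (3160/11538)²·16.2²/495 = 0.03976838
stratum B: (5097/11538)²·11.8²/466 = 0.05831044
stratum C: (3281/11538)²·24.5²/196 = 0.24764382
Sum = 0.34572264 → 0.34572.

0.34572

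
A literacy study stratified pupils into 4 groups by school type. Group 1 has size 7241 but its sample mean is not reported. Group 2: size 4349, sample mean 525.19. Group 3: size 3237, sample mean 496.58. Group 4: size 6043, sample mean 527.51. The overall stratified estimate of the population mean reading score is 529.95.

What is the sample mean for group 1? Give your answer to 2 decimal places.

N = 7241 + 4349 + 3237 + 6043 = 20870.
Overall total = μ·N = 529.95·20870 = 11060056.5.
Subtract the known strata: 4349·525.19 + 3237·496.58 + 6043·527.51 = 7079223.7.
Remaining total for group 1: 11060056.5 − 7079223.7 = 3980832.8.
Divide by its size: 3980832.8 / 7241 = 549.7629... → 549.76.

549.76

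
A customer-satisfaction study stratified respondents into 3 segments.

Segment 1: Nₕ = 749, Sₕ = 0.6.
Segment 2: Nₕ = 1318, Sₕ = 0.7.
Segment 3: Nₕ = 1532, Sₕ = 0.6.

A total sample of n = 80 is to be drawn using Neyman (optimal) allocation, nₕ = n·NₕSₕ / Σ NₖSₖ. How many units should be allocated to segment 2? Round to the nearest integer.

32

1: NₕSₕ = 749·0.6 = 449.4
2: NₕSₕ = 1318·0.7 = 922.6
3: NₕSₕ = 1532·0.6 = 919.2
Σ NₕSₕ = 2291.2.
n_2 = 80·922.6/2291.2 = 32.214... → 32.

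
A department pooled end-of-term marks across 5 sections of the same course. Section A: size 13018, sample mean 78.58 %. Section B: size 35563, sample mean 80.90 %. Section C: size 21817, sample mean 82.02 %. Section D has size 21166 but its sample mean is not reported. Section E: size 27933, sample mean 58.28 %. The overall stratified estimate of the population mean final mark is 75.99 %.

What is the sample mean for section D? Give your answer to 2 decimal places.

N = 13018 + 35563 + 21817 + 21166 + 27933 = 119497.
Overall total = μ·N = 75.99·119497 = 9080577.03.
Subtract the known strata: 13018·78.58 + 35563·80.90 + 21817·82.02 + 27933·58.28 = 7317366.72.
Remaining total for section D: 9080577.03 − 7317366.72 = 1763210.31.
Divide by its size: 1763210.31 / 21166 = 83.3039... → 83.30.

83.30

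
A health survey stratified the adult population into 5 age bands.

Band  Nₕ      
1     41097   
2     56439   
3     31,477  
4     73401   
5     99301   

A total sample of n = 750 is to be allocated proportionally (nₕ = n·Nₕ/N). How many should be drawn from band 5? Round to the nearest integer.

Share of band 5 = 99301/301715 = 0.32912.
Allocate 750 × 0.32912 = 246.841... → 247.

247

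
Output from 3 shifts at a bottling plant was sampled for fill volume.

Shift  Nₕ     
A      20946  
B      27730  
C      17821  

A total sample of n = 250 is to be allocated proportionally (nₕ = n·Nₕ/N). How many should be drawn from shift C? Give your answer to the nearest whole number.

67

Share of shift C = 17821/66497 = 0.26800.
Allocate 250 × 0.26800 = 66.999... → 67.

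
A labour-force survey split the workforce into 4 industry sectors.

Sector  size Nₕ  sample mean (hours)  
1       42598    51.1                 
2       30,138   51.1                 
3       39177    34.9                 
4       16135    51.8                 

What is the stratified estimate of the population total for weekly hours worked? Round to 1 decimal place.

Population total = Σ Nₕ·x̄ₕ (each stratum's size times its mean).
42598·51.1 + 30138·51.1 + 39177·34.9 + 16135·51.8 = 2176757.8 + 1540051.8 + 1367277.3 + 835793 = 5919879.9.

5919879.9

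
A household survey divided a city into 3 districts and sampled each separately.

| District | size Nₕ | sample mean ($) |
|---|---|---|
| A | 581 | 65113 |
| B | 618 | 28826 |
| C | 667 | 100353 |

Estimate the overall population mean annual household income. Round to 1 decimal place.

65691.6

N = 581 + 618 + 667 = 1866.
Overall mean = Σ (Nₕ/N)·x̄ₕ — weight by population share, not a simple average.
Σ Nₕx̄ₕ = 581·65113 + 618·28826 + 667·100353 = 37830653 + 17814468 + 66935451 = 122580572.
Divide by N: 122580572 / 1866 = 65691.625... → 65691.6.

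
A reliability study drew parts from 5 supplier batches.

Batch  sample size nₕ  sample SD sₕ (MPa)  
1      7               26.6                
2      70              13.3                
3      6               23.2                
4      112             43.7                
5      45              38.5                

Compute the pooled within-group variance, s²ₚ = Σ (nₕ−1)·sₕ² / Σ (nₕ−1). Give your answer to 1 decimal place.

1261.0

Degrees of freedom: 6 + 69 + 5 + 111 + 44 = 235.
Σ(nₕ−1)sₕ² = 6·707.56 + 69·176.89 + 5·538.24 + 111·1909.69 + 44·1482.25 = 296336.56.
s²ₚ = 296336.56 / 235 = 1261.007... → 1261.0.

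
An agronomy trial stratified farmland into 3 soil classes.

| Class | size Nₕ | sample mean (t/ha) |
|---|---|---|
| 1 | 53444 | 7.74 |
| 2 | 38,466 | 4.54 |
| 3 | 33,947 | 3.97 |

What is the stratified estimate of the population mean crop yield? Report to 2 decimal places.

5.75

x̄_st = (Σ Nₕx̄ₕ) / (Σ Nₕ) = (53444·7.74 + 38466·4.54 + 33947·3.97) / 125857
= 723061.79 / 125857 = 5.7451... → 5.75.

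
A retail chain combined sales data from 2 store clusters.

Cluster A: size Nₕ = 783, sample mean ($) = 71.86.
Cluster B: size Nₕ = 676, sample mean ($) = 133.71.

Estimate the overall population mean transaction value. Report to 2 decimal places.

x̄_st = (Σ Nₕx̄ₕ) / (Σ Nₕ) = (783·71.86 + 676·133.71) / 1459
= 146654.34 / 1459 = 100.5170... → 100.52.

100.52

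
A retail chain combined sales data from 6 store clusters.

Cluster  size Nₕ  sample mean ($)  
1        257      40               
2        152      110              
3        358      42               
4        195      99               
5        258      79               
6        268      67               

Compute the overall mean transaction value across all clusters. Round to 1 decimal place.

67.0

x̄_st = (Σ Nₕx̄ₕ) / (Σ Nₕ) = (257·40 + 152·110 + 358·42 + 195·99 + 258·79 + 268·67) / 1488
= 99679 / 1488 = 66.989... → 67.0.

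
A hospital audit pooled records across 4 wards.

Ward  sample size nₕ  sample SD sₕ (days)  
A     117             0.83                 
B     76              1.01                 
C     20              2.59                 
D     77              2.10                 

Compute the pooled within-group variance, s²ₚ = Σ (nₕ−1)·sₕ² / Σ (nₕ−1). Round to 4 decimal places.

2.1645

Degrees of freedom: 116 + 75 + 19 + 76 = 286.
Σ(nₕ−1)sₕ² = 116·0.6889 + 75·1.0201 + 19·6.7081 + 76·4.41 = 619.0338.
s²ₚ = 619.0338 / 286 = 2.164454... → 2.1645.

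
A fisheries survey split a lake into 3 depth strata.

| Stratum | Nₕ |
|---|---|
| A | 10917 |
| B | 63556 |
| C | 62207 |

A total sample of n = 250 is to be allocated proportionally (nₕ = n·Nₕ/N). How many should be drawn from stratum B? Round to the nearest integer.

Share of stratum B = 63556/136680 = 0.46500.
Allocate 250 × 0.46500 = 116.250... → 116.

116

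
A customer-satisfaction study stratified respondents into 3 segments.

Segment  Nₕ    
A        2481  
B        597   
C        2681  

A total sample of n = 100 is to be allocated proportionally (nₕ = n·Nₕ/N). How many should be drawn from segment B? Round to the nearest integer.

N = 2481 + 597 + 2681 = 5759.
n_B = 100·597/5759 = 10.366... → 10.

10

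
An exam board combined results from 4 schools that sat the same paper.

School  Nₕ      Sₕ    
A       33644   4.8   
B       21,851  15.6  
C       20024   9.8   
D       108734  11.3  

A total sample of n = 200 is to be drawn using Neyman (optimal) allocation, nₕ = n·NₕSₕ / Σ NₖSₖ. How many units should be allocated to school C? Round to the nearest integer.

20

Σ NₕSₕ = 33644·4.8 + 21851·15.6 + 20024·9.8 + 108734·11.3 = 1927296.2.
Share for C: 196235.2/1927296.2 = 0.10182.
n_C = 200 × 0.10182 = 20.364... → 20.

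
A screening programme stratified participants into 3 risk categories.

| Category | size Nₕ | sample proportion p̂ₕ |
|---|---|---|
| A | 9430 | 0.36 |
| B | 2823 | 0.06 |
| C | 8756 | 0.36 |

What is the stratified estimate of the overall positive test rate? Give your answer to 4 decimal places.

Wₕ = Nₕ/N with N = 21009: 0.4489, 0.1344, 0.4168.
p̂_st = 0.4489·0.36 + 0.1344·0.06 + 0.4168·0.36 ≈ 0.319689... → 0.3197.

0.3197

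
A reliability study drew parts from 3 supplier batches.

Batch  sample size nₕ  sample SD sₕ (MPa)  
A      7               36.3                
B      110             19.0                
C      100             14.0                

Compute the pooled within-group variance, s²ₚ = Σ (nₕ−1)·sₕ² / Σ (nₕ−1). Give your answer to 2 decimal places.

A: (7−1)·36.3² = 6·1317.69 = 7906.14
B: (110−1)·19.0² = 109·361 = 39349
C: (100−1)·14.0² = 99·196 = 19404
Numerator = 66659.14; denominator = Σ(nₕ−1) = 214.
s²ₚ = 66659.14/214 = 311.4913... → 311.49.

311.49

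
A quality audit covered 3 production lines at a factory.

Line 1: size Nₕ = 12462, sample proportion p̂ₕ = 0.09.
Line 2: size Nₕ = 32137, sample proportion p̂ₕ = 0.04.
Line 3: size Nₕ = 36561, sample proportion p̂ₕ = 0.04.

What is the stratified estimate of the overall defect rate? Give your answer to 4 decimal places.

Wₕ = Nₕ/N with N = 81160: 0.1535, 0.3960, 0.4505.
p̂_st = 0.1535·0.09 + 0.3960·0.04 + 0.4505·0.04 ≈ 0.047677... → 0.0477.

0.0477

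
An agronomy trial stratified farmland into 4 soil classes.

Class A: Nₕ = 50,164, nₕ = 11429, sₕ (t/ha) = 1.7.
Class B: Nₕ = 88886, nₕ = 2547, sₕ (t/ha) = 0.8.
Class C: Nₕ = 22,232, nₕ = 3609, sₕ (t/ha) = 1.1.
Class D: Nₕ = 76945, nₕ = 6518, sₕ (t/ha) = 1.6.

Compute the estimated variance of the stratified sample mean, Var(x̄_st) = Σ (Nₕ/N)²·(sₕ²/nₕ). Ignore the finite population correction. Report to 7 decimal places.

N = 238227. Term for each stratum: Wₕ²sₕ²/nₕ.
Var(x̄_st) = 0.0000112122 + 0.0000349813 + 0.0000029199 + 0.0000409736 = 0.0000900871 → 0.0000901.

0.0000901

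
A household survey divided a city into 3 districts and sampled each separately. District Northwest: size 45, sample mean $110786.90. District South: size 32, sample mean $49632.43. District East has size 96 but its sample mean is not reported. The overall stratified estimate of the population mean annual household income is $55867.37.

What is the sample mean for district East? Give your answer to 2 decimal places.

Σ Nₕx̄ₕ = N·μ, so 96·x̄_East = 173·55867.37 − (45·110786.90 + 32·49632.43).
= 9665055.01 − 6573648.26 = 3091406.75.
x̄_East = 3091406.75 / 96 = 32202.1536... → 32202.15.

32202.15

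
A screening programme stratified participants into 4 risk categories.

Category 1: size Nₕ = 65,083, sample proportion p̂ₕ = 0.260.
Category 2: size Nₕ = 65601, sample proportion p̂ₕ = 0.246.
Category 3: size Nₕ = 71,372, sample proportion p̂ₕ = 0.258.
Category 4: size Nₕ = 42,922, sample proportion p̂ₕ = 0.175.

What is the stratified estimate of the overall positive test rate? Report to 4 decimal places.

N = 65083 + 65601 + 71372 + 42922 = 244978.
Overall proportion = Σ (Nₕ/N)·p̂ₕ.
Σ Nₕp̂ₕ = 16921.58 + 16137.846 + 18413.976 + 7511.35 = 58984.752.
58984.752 / 244978 = 0.240776... → 0.2408.

0.2408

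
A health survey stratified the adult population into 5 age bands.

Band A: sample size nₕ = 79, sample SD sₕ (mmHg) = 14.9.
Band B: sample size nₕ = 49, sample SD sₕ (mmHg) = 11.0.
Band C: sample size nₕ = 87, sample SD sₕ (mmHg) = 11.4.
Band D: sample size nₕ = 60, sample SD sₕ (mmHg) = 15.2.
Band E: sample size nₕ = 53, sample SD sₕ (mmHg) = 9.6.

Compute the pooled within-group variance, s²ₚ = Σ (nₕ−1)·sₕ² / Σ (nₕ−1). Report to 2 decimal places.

Degrees of freedom: 78 + 48 + 86 + 59 + 52 = 323.
Σ(nₕ−1)sₕ² = 78·222.01 + 48·121 + 86·129.96 + 59·231.04 + 52·92.16 = 52725.02.
s²ₚ = 52725.02 / 323 = 163.2354... → 163.24.

163.24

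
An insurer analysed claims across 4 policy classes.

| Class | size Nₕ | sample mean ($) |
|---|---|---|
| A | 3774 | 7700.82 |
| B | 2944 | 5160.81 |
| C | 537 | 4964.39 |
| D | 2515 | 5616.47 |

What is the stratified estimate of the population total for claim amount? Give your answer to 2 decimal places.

Estimate total by summing Nₕ·x̄ₕ over strata.
3774·7700.82 + 2944·5160.81 + 537·4964.39 + 2515·5616.47 = 29062894.68 + 15193424.64 + 2665877.43 + 14125422.05 = 61047618.80.

61047618.80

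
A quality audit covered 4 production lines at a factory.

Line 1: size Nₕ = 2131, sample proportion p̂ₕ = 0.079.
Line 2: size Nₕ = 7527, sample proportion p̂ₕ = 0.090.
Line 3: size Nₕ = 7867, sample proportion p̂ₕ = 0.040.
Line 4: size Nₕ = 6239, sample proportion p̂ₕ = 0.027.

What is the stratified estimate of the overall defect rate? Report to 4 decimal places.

0.0559

N = 2131 + 7527 + 7867 + 6239 = 23764.
Overall proportion = Σ (Nₕ/N)·p̂ₕ.
Σ Nₕp̂ₕ = 168.349 + 677.43 + 314.68 + 168.453 = 1328.912.
1328.912 / 23764 = 0.055921... → 0.0559.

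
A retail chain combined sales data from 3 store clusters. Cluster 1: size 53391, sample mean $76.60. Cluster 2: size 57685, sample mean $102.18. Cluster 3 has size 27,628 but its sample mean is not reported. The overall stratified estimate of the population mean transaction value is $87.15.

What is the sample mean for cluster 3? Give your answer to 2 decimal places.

76.16

N = 53391 + 57685 + 27628 = 138704.
Overall total = μ·N = 87.15·138704 = 12088053.6.
Subtract the known strata: 53391·76.60 + 57685·102.18 = 9984003.9.
Remaining total for cluster 3: 12088053.6 − 9984003.9 = 2104049.7.
Divide by its size: 2104049.7 / 27628 = 76.1564... → 76.16.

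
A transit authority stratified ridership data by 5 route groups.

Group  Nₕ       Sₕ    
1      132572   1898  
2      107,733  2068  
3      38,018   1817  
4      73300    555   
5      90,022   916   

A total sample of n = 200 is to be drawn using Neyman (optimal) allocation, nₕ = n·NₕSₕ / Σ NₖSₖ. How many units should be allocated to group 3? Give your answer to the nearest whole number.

21

Σ NₕSₕ = 132572·1898 + 107733·2068 + 38018·1817 + 73300·555 + 90022·916 = 666633858.
Share for 3: 69078706/666633858 = 0.10362.
n_3 = 200 × 0.10362 = 20.725... → 21.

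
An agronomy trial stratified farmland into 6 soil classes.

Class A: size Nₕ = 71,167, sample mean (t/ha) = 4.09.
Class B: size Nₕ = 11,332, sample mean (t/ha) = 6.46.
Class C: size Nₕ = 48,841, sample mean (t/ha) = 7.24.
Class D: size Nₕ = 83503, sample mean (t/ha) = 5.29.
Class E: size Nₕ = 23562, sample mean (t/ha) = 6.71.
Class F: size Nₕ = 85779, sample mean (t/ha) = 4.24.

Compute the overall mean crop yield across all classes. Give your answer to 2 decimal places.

x̄_st = (Σ Nₕx̄ₕ) / (Σ Nₕ) = (71167·4.09 + 11332·6.46 + 48841·7.24 + 83503·5.29 + 23562·6.71 + 85779·4.24) / 324184
= 1681421.44 / 324184 = 5.1866... → 5.19.

5.19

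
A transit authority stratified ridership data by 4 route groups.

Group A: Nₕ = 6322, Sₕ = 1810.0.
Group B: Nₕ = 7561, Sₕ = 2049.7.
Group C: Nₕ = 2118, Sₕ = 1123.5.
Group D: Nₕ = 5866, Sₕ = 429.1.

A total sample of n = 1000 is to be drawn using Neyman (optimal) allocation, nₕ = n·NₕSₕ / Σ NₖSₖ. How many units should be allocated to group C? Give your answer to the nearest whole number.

75

Σ NₕSₕ = 6322·1810.0 + 7561·2049.7 + 2118·1123.5 + 5866·429.1 = 31837275.3.
Share for C: 2379573/31837275.3 = 0.07474.
n_C = 1000 × 0.07474 = 74.742... → 75.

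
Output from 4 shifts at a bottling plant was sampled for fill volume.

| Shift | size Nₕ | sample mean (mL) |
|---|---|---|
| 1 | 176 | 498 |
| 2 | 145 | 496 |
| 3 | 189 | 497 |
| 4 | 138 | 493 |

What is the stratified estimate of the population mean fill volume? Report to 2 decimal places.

496.20

x̄_st = (Σ Nₕx̄ₕ) / (Σ Nₕ) = (176·498 + 145·496 + 189·497 + 138·493) / 648
= 321535 / 648 = 496.1960... → 496.20.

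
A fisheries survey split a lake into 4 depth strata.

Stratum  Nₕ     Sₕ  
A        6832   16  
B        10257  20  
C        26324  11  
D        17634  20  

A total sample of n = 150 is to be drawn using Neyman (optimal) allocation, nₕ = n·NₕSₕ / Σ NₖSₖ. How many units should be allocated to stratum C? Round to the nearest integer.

Σ NₕSₕ = 6832·16 + 10257·20 + 26324·11 + 17634·20 = 956696.
Share for C: 289564/956696 = 0.30267.
n_C = 150 × 0.30267 = 45.401... → 45.

45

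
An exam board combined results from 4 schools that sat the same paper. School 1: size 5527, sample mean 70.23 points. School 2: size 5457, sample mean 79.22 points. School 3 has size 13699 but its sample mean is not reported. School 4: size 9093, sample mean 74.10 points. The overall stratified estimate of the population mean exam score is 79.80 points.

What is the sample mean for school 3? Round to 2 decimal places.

Σ Nₕx̄ₕ = N·μ, so 13699·x̄_3 = 33776·79.80 − (5527·70.23 + 5457·79.22 + 9093·74.10).
= 2695324.8 − 1494256.05 = 1201068.75.
x̄_3 = 1201068.75 / 13699 = 87.6757... → 87.68.

87.68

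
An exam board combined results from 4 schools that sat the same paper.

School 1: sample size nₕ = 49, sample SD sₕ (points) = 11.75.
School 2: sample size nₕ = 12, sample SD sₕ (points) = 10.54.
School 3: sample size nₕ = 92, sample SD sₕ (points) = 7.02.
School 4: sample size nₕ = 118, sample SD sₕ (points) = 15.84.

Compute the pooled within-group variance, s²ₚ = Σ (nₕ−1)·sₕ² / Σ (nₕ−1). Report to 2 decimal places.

1: (49−1)·11.75² = 48·138.0625 = 6627
2: (12−1)·10.54² = 11·111.0916 = 1222.0076
3: (92−1)·7.02² = 91·49.2804 = 4484.5164
4: (118−1)·15.84² = 117·250.9056 = 29355.9552
Numerator = 41689.4792; denominator = Σ(nₕ−1) = 267.
s²ₚ = 41689.4792/267 = 156.1404... → 156.14.

156.14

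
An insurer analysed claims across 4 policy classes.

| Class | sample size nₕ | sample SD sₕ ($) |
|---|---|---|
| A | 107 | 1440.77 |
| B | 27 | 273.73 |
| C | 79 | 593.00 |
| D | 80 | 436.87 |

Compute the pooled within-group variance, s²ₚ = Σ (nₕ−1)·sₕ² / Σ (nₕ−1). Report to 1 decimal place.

Degrees of freedom: 106 + 26 + 78 + 79 = 289.
Σ(nₕ−1)sₕ² = 106·2075818.1929 + 26·74928.1129 + 78·351649 + 79·190855.3969 = 264491057.7379.
s²ₚ = 264491057.7379 / 289 = 915193.971... → 915194.0.

915194.0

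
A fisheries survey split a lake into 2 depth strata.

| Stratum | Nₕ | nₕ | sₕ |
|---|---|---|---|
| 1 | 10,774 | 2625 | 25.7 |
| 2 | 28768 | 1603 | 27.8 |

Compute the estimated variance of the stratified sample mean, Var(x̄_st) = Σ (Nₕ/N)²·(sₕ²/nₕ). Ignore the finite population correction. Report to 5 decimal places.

0.27387

N = 39542; Wₕ = Nₕ/N.
stratum 1: (10774/39542)²·25.7²/2625 = 0.01867986
stratum 2: (28768/39542)²·27.8²/1603 = 0.25518676
Sum = 0.27386662 → 0.27387.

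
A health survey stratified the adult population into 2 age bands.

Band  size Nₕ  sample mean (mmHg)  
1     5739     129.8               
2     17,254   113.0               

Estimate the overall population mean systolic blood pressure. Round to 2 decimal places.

117.19

N = 5739 + 17254 = 22993.
The stratified mean weights each stratum mean by its population share Nₕ/N.
Σ Nₕx̄ₕ = 5739·129.8 + 17254·113.0 = 744922.2 + 1949702 = 2694624.2.
Divide by N: 2694624.2 / 22993 = 117.1932... → 117.19.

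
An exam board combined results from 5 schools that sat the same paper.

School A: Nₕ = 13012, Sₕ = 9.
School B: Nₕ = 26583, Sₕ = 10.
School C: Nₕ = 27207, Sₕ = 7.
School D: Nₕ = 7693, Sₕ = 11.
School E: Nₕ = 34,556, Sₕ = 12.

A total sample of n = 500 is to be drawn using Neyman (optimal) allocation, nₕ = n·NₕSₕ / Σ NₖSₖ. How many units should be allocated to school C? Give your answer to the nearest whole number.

A: NₕSₕ = 13012·9 = 117108
B: NₕSₕ = 26583·10 = 265830
C: NₕSₕ = 27207·7 = 190449
D: NₕSₕ = 7693·11 = 84623
E: NₕSₕ = 34556·12 = 414672
Σ NₕSₕ = 1072682.
n_C = 500·190449/1072682 = 88.772... → 89.

89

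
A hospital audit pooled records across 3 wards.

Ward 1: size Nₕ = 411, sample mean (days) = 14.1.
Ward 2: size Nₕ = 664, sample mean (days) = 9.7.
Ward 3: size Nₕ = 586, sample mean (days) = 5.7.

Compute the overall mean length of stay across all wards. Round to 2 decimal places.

x̄_st = (Σ Nₕx̄ₕ) / (Σ Nₕ) = (411·14.1 + 664·9.7 + 586·5.7) / 1661
= 15576.1 / 1661 = 9.3775... → 9.38.

9.38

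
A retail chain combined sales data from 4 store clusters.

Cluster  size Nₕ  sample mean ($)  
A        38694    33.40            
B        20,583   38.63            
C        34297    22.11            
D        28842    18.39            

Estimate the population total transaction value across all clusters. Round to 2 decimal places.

Estimate total by summing Nₕ·x̄ₕ over strata.
38694·33.40 + 20583·38.63 + 34297·22.11 + 28842·18.39 = 1292379.6 + 795121.29 + 758306.67 + 530404.38 = 3376211.94.

3376211.94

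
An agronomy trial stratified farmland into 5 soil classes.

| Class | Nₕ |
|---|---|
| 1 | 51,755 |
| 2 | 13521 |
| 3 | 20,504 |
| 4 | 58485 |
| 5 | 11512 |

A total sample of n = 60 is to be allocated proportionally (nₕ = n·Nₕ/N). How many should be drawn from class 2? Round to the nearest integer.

Share of class 2 = 13521/155777 = 0.08680.
Allocate 60 × 0.08680 = 5.208... → 5.

5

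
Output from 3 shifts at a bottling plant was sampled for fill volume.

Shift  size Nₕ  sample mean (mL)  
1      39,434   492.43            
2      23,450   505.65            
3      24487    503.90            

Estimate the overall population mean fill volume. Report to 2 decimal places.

N = 39434 + 23450 + 24487 = 87371.
Weight each subgroup mean by Nₕ/N and sum.
Σ Nₕx̄ₕ = 39434·492.43 + 23450·505.65 + 24487·503.90 = 19418484.62 + 11857492.5 + 12338999.3 = 43614976.42.
Divide by N: 43614976.42 / 87371 = 499.1928... → 499.19.

499.19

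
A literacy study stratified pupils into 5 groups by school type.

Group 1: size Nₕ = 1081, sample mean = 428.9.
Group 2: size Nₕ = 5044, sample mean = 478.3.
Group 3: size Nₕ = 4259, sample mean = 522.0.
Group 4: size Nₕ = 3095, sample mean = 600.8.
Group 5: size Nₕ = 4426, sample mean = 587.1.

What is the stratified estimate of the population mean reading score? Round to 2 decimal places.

N = 17905; weights Wₕ = Nₕ/N = (0.0604, 0.2817, 0.2379, 0.1729, 0.2472).
x̄_st = Σ Wₕ·x̄ₕ = 0.0604·428.9 + 0.2817·478.3 + 0.2379·522.0 + 0.1729·600.8 + 0.2472·587.1 ≈ 533.7819...
→ 533.78.

533.78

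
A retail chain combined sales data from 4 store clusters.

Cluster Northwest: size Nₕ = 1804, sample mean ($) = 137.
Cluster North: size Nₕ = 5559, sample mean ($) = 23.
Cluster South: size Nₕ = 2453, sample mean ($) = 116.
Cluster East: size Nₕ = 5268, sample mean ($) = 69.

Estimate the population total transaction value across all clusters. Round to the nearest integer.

1023045

Population total = Σ Nₕ·x̄ₕ (each stratum's size times its mean).
1804·137 + 5559·23 + 2453·116 + 5268·69 = 247148 + 127857 + 284548 + 363492 = 1023045.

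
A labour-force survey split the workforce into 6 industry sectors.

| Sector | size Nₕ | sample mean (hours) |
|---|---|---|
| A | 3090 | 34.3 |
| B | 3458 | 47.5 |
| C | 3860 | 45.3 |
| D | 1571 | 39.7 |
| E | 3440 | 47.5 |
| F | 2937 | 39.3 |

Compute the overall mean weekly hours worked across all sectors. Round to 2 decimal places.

42.84

N = 3090 + 3458 + 3860 + 1571 + 3440 + 2937 = 18356.
Weight each subgroup mean by Nₕ/N and sum.
Σ Nₕx̄ₕ = 3090·34.3 + 3458·47.5 + 3860·45.3 + 1571·39.7 + 3440·47.5 + 2937·39.3 = 105987 + 164255 + 174858 + 62368.7 + 163400 + 115424.1 = 786292.8.
Divide by N: 786292.8 / 18356 = 42.8357... → 42.84.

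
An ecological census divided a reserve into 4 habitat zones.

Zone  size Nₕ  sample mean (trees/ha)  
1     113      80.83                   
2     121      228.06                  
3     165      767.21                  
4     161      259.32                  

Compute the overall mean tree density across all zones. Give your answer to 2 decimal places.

x̄_st = (Σ Nₕx̄ₕ) / (Σ Nₕ) = (113·80.83 + 121·228.06 + 165·767.21 + 161·259.32) / 560
= 205069.22 / 560 = 366.1950... → 366.20.

366.20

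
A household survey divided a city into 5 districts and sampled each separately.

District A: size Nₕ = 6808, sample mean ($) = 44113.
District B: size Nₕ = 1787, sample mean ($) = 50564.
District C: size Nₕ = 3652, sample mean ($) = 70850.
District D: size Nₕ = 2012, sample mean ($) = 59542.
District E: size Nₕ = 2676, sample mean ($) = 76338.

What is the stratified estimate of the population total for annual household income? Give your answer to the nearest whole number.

973502364

Estimate total by summing Nₕ·x̄ₕ over strata.
6808·44113 + 1787·50564 + 3652·70850 + 2012·59542 + 2676·76338 = 300321304 + 90357868 + 258744200 + 119798504 + 204280488 = 973502364.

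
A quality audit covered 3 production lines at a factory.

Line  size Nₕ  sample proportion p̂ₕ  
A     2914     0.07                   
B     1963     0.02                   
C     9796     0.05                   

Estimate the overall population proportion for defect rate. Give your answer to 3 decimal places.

0.050

N = 2914 + 1963 + 9796 = 14673.
Overall proportion = Σ (Nₕ/N)·p̂ₕ.
Σ Nₕp̂ₕ = 203.98 + 39.26 + 489.8 = 733.04.
733.04 / 14673 = 0.04996... → 0.050.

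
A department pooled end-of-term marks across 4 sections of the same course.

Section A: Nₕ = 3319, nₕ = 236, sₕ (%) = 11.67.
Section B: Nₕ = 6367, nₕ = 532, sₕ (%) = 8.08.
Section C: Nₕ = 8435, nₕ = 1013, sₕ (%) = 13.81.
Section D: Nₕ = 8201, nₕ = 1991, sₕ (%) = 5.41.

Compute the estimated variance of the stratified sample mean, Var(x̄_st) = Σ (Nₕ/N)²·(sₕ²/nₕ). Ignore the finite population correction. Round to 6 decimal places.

N = 26322. Term for each stratum: Wₕ²sₕ²/nₕ.
Var(x̄_st) = 0.009175008 + 0.007180307 + 0.019333493 + 0.001426984 = 0.037115792 → 0.037116.

0.037116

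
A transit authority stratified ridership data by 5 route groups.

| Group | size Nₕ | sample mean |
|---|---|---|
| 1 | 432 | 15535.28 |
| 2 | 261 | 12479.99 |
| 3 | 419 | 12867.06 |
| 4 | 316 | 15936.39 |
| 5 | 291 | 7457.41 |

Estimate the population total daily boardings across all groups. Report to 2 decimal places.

22565822.04

1: 432·15535.28 = 6711240.96
2: 261·12479.99 = 3257277.39
3: 419·12867.06 = 5391298.14
4: 316·15936.39 = 5035899.24
5: 291·7457.41 = 2170106.31
τ̂ = Σ Nₕx̄ₕ = 22565822.04.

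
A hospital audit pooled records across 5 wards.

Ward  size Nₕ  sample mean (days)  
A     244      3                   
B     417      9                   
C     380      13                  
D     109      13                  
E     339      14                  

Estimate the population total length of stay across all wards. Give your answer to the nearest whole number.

15588

A: 244·3 = 732
B: 417·9 = 3753
C: 380·13 = 4940
D: 109·13 = 1417
E: 339·14 = 4746
τ̂ = Σ Nₕx̄ₕ = 15588.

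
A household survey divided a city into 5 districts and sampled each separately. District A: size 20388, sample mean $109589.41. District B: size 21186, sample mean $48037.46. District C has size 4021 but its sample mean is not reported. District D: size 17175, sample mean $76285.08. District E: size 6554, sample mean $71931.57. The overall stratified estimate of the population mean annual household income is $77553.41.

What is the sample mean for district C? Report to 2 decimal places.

85214.20

N = 20388 + 21186 + 4021 + 17175 + 6554 = 69324.
Overall total = μ·N = 77553.41·69324 = 5376312594.84.
Subtract the known strata: 20388·109589.41 + 21186·48037.46 + 17175·76285.08 + 6554·71931.57 = 5033666277.42.
Remaining total for district C: 5376312594.84 − 5033666277.42 = 342646317.42.
Divide by its size: 342646317.42 / 4021 = 85214.2048... → 85214.20.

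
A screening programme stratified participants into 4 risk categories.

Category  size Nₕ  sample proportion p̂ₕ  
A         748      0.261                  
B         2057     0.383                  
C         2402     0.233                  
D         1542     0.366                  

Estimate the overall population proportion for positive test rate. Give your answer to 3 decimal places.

0.312

Wₕ = Nₕ/N with N = 6749: 0.1108, 0.3048, 0.3559, 0.2285.
p̂_st = 0.1108·0.261 + 0.3048·0.383 + 0.3559·0.233 + 0.2285·0.366 ≈ 0.31221... → 0.312.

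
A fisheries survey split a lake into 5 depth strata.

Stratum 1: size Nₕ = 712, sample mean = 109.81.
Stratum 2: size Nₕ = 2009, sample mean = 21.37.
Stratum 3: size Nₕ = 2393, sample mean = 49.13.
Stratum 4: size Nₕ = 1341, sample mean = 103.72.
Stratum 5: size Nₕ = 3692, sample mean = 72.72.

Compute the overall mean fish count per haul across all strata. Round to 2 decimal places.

63.69

N = 712 + 2009 + 2393 + 1341 + 3692 = 10147.
Overall mean = Σ (Nₕ/N)·x̄ₕ — weight by population share, not a simple average.
Σ Nₕx̄ₕ = 712·109.81 + 2009·21.37 + 2393·49.13 + 1341·103.72 + 3692·72.72 = 78184.72 + 42932.33 + 117568.09 + 139088.52 + 268482.24 = 646255.9.
Divide by N: 646255.9 / 10147 = 63.6894... → 63.69.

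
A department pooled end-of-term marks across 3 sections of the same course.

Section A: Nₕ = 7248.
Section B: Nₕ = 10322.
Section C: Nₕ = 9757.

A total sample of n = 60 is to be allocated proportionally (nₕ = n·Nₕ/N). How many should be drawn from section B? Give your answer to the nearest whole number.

Share of section B = 10322/27327 = 0.37772.
Allocate 60 × 0.37772 = 22.663... → 23.

23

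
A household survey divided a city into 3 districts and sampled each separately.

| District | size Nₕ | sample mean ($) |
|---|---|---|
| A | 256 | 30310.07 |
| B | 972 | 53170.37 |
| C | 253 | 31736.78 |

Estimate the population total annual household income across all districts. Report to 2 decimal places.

67470382.90

Population total = Σ Nₕ·x̄ₕ (each stratum's size times its mean).
256·30310.07 + 972·53170.37 + 253·31736.78 = 7759377.92 + 51681599.64 + 8029405.34 = 67470382.90.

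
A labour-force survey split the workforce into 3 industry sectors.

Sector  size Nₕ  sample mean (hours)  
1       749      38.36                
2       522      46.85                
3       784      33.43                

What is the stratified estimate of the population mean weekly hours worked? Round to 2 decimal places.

38.64

N = 2055; weights Wₕ = Nₕ/N = (0.3645, 0.2540, 0.3815).
x̄_st = Σ Wₕ·x̄ₕ = 0.3645·38.36 + 0.2540·46.85 + 0.3815·33.43 ≈ 38.6357...
→ 38.64.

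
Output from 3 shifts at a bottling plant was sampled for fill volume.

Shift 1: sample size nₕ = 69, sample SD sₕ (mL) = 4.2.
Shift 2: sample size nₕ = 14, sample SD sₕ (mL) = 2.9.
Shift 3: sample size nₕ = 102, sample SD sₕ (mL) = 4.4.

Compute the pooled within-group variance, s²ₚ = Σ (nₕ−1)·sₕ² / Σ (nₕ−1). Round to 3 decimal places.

Degrees of freedom: 68 + 13 + 101 = 182.
Σ(nₕ−1)sₕ² = 68·17.64 + 13·8.41 + 101·19.36 = 3264.21.
s²ₚ = 3264.21 / 182 = 17.93522... → 17.935.

17.935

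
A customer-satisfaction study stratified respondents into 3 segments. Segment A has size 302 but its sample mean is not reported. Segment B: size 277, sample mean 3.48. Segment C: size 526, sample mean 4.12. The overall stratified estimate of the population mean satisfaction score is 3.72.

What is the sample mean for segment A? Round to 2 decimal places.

N = 302 + 277 + 526 = 1105.
Overall total = μ·N = 3.72·1105 = 4110.6.
Subtract the known strata: 277·3.48 + 526·4.12 = 3131.08.
Remaining total for segment A: 4110.6 − 3131.08 = 979.52.
Divide by its size: 979.52 / 302 = 3.2434... → 3.24.

3.24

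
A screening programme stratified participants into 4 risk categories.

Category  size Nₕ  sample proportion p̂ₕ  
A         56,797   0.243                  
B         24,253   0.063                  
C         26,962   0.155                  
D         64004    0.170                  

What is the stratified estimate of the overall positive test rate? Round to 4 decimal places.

0.1767

N = 56797 + 24253 + 26962 + 64004 = 172016.
Overall proportion = Σ (Nₕ/N)·p̂ₕ.
Σ Nₕp̂ₕ = 13801.671 + 1527.939 + 4179.11 + 10880.68 = 30389.4.
30389.4 / 172016 = 0.176666... → 0.1767.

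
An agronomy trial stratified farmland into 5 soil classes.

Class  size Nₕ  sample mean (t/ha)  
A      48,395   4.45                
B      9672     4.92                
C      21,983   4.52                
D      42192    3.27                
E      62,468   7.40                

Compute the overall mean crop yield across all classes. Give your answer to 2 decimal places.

N = 184710; weights Wₕ = Nₕ/N = (0.2620, 0.0524, 0.1190, 0.2284, 0.3382).
x̄_st = Σ Wₕ·x̄ₕ = 0.2620·4.45 + 0.0524·4.92 + 0.1190·4.52 + 0.2284·3.27 + 0.3382·7.40 ≈ 5.2111...
→ 5.21.

5.21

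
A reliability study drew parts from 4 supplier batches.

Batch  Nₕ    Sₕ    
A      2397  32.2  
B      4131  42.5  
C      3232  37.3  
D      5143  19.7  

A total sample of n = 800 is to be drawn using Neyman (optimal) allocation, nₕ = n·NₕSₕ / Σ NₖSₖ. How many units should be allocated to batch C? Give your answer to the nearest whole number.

203

Σ NₕSₕ = 2397·32.2 + 4131·42.5 + 3232·37.3 + 5143·19.7 = 474621.6.
Share for C: 120553.6/474621.6 = 0.25400.
n_C = 800 × 0.25400 = 203.200... → 203.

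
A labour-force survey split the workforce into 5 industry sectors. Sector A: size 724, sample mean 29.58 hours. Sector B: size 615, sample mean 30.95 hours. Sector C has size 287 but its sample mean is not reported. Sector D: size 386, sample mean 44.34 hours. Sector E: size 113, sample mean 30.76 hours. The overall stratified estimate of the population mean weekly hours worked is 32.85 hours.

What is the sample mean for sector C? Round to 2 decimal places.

30.54

N = 724 + 615 + 287 + 386 + 113 = 2125.
Overall total = μ·N = 32.85·2125 = 69806.25.
Subtract the known strata: 724·29.58 + 615·30.95 + 386·44.34 + 113·30.76 = 61041.29.
Remaining total for sector C: 69806.25 − 61041.29 = 8764.96.
Divide by its size: 8764.96 / 287 = 30.5399... → 30.54.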